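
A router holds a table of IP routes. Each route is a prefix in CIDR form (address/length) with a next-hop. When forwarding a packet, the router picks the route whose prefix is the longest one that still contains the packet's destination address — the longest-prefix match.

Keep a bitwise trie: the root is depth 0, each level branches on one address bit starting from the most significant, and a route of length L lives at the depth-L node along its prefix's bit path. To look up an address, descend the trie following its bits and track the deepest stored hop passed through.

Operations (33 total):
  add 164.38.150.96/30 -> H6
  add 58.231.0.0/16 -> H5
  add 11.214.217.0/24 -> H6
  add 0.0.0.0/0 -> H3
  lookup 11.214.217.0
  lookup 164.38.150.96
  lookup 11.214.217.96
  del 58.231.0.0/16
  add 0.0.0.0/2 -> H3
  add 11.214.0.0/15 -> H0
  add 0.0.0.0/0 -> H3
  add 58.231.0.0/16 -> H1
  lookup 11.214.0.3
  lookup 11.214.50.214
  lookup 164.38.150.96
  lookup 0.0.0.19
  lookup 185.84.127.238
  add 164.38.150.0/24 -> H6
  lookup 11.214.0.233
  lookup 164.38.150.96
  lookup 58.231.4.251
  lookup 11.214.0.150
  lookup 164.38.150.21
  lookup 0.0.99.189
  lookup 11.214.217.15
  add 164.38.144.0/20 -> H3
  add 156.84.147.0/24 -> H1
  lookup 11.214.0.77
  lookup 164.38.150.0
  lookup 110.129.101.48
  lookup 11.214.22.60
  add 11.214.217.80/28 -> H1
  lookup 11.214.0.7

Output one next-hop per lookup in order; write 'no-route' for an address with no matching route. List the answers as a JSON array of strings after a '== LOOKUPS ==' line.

Trace:
  add 164.38.150.96/30 -> H6 at depth 30
  add 58.231.0.0/16 -> H5 at depth 16
  add 11.214.217.0/24 -> H6 at depth 24
  add 0.0.0.0/0 -> H3 at depth 0
  Q 11.214.217.0: descend 000010111101011011011001 ; hops seen [H3,H6] ; pick H6
  Q 164.38.150.96: descend 101001000010011010010110011000 ; hops seen [H3,H6] ; pick H6
  Q 11.214.217.96: descend 000010111101011011011001 ; hops seen [H3,H6] ; pick H6
  - 58.231.0.0/16 clear@16
  add 0.0.0.0/2 -> H3 at depth 2
  add 11.214.0.0/15 -> H0 at depth 15
  add 0.0.0.0/0 -> H3 at depth 0
  add 58.231.0.0/16 -> H1 at depth 16
  Q 11.214.0.3: descend 0000101111010110 ; hops seen [H3,H3,H0] ; pick H0
  Q 11.214.50.214: descend 0000101111010110 ; hops seen [H3,H3,H0] ; pick H0
  Q 164.38.150.96: descend 101001000010011010010110011000 ; hops seen [H3,H6] ; pick H6
  Q 0.0.0.19: descend 0000 ; hops seen [H3,H3] ; pick H3
  Q 185.84.127.238: descend 101 ; hops seen [H3] ; pick H3
  add 164.38.150.0/24 -> H6 at depth 24
  Q 11.214.0.233: descend 0000101111010110 ; hops seen [H3,H3,H0] ; pick H0
  Q 164.38.150.96: descend 101001000010011010010110011000 ; hops seen [H3,H6,H6] ; pick H6
  Q 58.231.4.251: descend 0011101011100111 ; hops seen [H3,H3,H1] ; pick H1
  Q 11.214.0.150: descend 0000101111010110 ; hops seen [H3,H3,H0] ; pick H0
  Q 164.38.150.21: descend 1010010000100110100101100 ; hops seen [H3,H6] ; pick H6
  Q 0.0.99.189: descend 0000 ; hops seen [H3,H3] ; pick H3
  Q 11.214.217.15: descend 000010111101011011011001 ; hops seen [H3,H3,H0,H6] ; pick H6
  add 164.38.144.0/20 -> H3 at depth 20
  add 156.84.147.0/24 -> H1 at depth 24
  Q 11.214.0.77: descend 0000101111010110 ; hops seen [H3,H3,H0] ; pick H0
  Q 164.38.150.0: descend 1010010000100110100101100 ; hops seen [H3,H3,H6] ; pick H6
  Q 110.129.101.48: descend 0 ; hops seen [H3] ; pick H3
  Q 11.214.22.60: descend 0000101111010110 ; hops seen [H3,H3,H0] ; pick H0
  add 11.214.217.80/28 -> H1 at depth 28
  Q 11.214.0.7: descend 0000101111010110 ; hops seen [H3,H3,H0] ; pick H0

== LOOKUPS ==
["H6","H6","H6","H0","H0","H6","H3","H3","H0","H6","H1","H0","H6","H3","H6","H0","H6","H3","H0","H0"]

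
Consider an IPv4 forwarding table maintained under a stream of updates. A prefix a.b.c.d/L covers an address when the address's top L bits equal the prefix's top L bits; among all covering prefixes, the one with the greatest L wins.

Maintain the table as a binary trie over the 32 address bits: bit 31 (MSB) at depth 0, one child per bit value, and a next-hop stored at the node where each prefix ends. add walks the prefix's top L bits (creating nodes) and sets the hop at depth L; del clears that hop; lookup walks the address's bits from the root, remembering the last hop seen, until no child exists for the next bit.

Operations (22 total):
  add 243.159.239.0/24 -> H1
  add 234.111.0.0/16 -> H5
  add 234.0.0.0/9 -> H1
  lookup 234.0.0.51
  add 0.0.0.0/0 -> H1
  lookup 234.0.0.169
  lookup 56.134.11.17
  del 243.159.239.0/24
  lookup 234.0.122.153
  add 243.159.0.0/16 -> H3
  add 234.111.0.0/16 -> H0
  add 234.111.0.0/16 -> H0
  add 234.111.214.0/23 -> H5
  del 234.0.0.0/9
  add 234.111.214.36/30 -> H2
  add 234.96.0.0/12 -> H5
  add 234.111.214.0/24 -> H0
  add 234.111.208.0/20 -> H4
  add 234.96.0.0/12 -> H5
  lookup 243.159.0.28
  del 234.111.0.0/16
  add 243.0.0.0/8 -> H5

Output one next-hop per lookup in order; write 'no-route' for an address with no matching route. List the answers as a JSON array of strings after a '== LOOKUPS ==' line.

Trace:
  add 243.159.239.0/24 -> H1 at depth 24
  add 234.111.0.0/16 -> H5 at depth 16
  add 234.0.0.0/9 -> H1 at depth 9
  Q 234.0.0.51: descend 111010100 ; hops seen [H1] ; pick H1
  add 0.0.0.0/0 -> H1 at depth 0
  Q 234.0.0.169: descend 111010100 ; hops seen [H1,H1] ; pick H1
  Q 56.134.11.17: descend ε ; hops seen [H1] ; pick H1
  del 243.159.239.0/24 (clear depth 24)
  Q 234.0.122.153: descend 111010100 ; hops seen [H1,H1] ; pick H1
  add 243.159.0.0/16 -> H3 at depth 16
  add 234.111.0.0/16 -> H0 at depth 16
  add 234.111.0.0/16 -> H0 at depth 16
  add 234.111.214.0/23 -> H5 at depth 23
  del 234.0.0.0/9 (clear depth 9)
  add 234.111.214.36/30 -> H2 at depth 30
  add 234.96.0.0/12 -> H5 at depth 12
  add 234.111.214.0/24 -> H0 at depth 24
  add 234.111.208.0/20 -> H4 at depth 20
  add 234.96.0.0/12 -> H5 at depth 12
  Q 243.159.0.28: descend 1111001110011111 ; hops seen [H1,H3] ; pick H3
  del 234.111.0.0/16 (clear depth 16)
  add 243.0.0.0/8 -> H5 at depth 8

== LOOKUPS ==
["H1","H1","H1","H1","H3"]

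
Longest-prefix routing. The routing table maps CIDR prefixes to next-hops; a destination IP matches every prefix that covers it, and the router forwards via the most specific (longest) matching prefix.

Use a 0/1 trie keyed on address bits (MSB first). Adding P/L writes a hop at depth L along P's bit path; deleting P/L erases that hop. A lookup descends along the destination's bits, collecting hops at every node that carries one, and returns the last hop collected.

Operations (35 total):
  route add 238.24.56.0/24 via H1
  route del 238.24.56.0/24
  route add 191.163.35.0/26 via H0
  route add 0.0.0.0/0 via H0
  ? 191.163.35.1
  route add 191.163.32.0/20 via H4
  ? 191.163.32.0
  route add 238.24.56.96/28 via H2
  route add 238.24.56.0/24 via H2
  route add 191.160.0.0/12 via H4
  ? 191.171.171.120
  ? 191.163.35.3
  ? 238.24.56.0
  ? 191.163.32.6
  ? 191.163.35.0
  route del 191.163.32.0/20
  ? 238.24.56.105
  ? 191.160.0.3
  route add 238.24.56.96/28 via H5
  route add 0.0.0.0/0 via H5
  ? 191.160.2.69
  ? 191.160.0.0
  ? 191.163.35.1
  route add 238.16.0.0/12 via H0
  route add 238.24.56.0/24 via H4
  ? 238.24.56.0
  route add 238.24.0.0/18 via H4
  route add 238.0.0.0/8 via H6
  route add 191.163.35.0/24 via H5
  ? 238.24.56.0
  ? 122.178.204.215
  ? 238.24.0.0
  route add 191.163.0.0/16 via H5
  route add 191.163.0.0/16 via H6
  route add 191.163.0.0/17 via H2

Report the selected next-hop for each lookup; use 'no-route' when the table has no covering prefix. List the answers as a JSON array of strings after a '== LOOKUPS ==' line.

Apply in order:
  add 238.24.56.0/24 -> H1 at depth 24
  del 238.24.56.0/24 (clear depth 24)
  add 191.163.35.0/26 -> H0 at depth 26
  add 0.0.0.0/0 -> H0 at depth 0
  ? 191.163.35.1  path d0:H0→d1:-→d2:-→d3:-→d4:-→d5:-→d6:-→d7:-→d8:-→d9:-→d10:-→d11:-→d12:-→d13:-→d14:-→d15:-→d16:-→d17:-→d18:-→d19:-→d20:-→d21:-→d22:-→d23:-→d24:-→d25:-→d26:H0  best=H0
  add 191.163.32.0/20 -> H4 at depth 20
  ? 191.163.32.0  path d0:H0→d1:-→d2:-→d3:-→d4:-→d5:-→d6:-→d7:-→d8:-→d9:-→d10:-→d11:-→d12:-→d13:-→d14:-→d15:-→d16:-→d17:-→d18:-→d19:-→d20:H4→d21:-→d22:-  best=H4
  add 238.24.56.96/28 -> H2 at depth 28
  add 238.24.56.0/24 -> H2 at depth 24
  add 191.160.0.0/12 -> H4 at depth 12
  ? 191.171.171.120  path d0:H0→d1:-→d2:-→d3:-→d4:-→d5:-→d6:-→d7:-→d8:-→d9:-→d10:-→d11:-→d12:H4  best=H4
  ? 191.163.35.3  path d0:H0→d1:-→d2:-→d3:-→d4:-→d5:-→d6:-→d7:-→d8:-→d9:-→d10:-→d11:-→d12:H4→d13:-→d14:-→d15:-→d16:-→d17:-→d18:-→d19:-→d20:H4→d21:-→d22:-→d23:-→d24:-→d25:-→d26:H0  best=H0
  ? 238.24.56.0  path d0:H0→d1:-→d2:-→d3:-→d4:-→d5:-→d6:-→d7:-→d8:-→d9:-→d10:-→d11:-→d12:-→d13:-→d14:-→d15:-→d16:-→d17:-→d18:-→d19:-→d20:-→d21:-→d22:-→d23:-→d24:H2→d25:-  best=H2
  ? 191.163.32.6  path d0:H0→d1:-→d2:-→d3:-→d4:-→d5:-→d6:-→d7:-→d8:-→d9:-→d10:-→d11:-→d12:H4→d13:-→d14:-→d15:-→d16:-→d17:-→d18:-→d19:-→d20:H4→d21:-→d22:-  best=H4
  ? 191.163.35.0  path d0:H0→d1:-→d2:-→d3:-→d4:-→d5:-→d6:-→d7:-→d8:-→d9:-→d10:-→d11:-→d12:H4→d13:-→d14:-→d15:-→d16:-→d17:-→d18:-→d19:-→d20:H4→d21:-→d22:-→d23:-→d24:-→d25:-→d26:H0  best=H0
  del 191.163.32.0/20 (clear depth 20)
  ? 238.24.56.105  path d0:H0→d1:-→d2:-→d3:-→d4:-→d5:-→d6:-→d7:-→d8:-→d9:-→d10:-→d11:-→d12:-→d13:-→d14:-→d15:-→d16:-→d17:-→d18:-→d19:-→d20:-→d21:-→d22:-→d23:-→d24:H2→d25:-→d26:-→d27:-→d28:H2  best=H2
  ? 191.160.0.3  path d0:H0→d1:-→d2:-→d3:-→d4:-→d5:-→d6:-→d7:-→d8:-→d9:-→d10:-→d11:-→d12:H4→d13:-→d14:-  best=H4
  add 238.24.56.96/28 -> H5 at depth 28
  add 0.0.0.0/0 -> H5 at depth 0
  ? 191.160.2.69  path d0:H5→d1:-→d2:-→d3:-→d4:-→d5:-→d6:-→d7:-→d8:-→d9:-→d10:-→d11:-→d12:H4→d13:-→d14:-  best=H4
  ? 191.160.0.0  path d0:H5→d1:-→d2:-→d3:-→d4:-→d5:-→d6:-→d7:-→d8:-→d9:-→d10:-→d11:-→d12:H4→d13:-→d14:-  best=H4
  ? 191.163.35.1  path d0:H5→d1:-→d2:-→d3:-→d4:-→d5:-→d6:-→d7:-→d8:-→d9:-→d10:-→d11:-→d12:H4→d13:-→d14:-→d15:-→d16:-→d17:-→d18:-→d19:-→d20:-→d21:-→d22:-→d23:-→d24:-→d25:-→d26:H0  best=H0
  add 238.16.0.0/12 -> H0 at depth 12
  add 238.24.56.0/24 -> H4 at depth 24
  ? 238.24.56.0  path d0:H5→d1:-→d2:-→d3:-→d4:-→d5:-→d6:-→d7:-→d8:-→d9:-→d10:-→d11:-→d12:H0→d13:-→d14:-→d15:-→d16:-→d17:-→d18:-→d19:-→d20:-→d21:-→d22:-→d23:-→d24:H4→d25:-  best=H4
  add 238.24.0.0/18 -> H4 at depth 18
  add 238.0.0.0/8 -> H6 at depth 8
  add 191.163.35.0/24 -> H5 at depth 24
  ? 238.24.56.0  path d0:H5→d1:-→d2:-→d3:-→d4:-→d5:-→d6:-→d7:-→d8:H6→d9:-→d10:-→d11:-→d12:H0→d13:-→d14:-→d15:-→d16:-→d17:-→d18:H4→d19:-→d20:-→d21:-→d22:-→d23:-→d24:H4→d25:-  best=H4
  ? 122.178.204.215  path d0:H5  best=H5
  ? 238.24.0.0  path d0:H5→d1:-→d2:-→d3:-→d4:-→d5:-→d6:-→d7:-→d8:H6→d9:-→d10:-→d11:-→d12:H0→d13:-→d14:-→d15:-→d16:-→d17:-→d18:H4  best=H4
  add 191.163.0.0/16 -> H5 at depth 16
  add 191.163.0.0/16 -> H6 at depth 16
  add 191.163.0.0/17 -> H2 at depth 17

== LOOKUPS ==
["H0","H4","H4","H0","H2","H4","H0","H2","H4","H4","H4","H0","H4","H4","H5","H4"]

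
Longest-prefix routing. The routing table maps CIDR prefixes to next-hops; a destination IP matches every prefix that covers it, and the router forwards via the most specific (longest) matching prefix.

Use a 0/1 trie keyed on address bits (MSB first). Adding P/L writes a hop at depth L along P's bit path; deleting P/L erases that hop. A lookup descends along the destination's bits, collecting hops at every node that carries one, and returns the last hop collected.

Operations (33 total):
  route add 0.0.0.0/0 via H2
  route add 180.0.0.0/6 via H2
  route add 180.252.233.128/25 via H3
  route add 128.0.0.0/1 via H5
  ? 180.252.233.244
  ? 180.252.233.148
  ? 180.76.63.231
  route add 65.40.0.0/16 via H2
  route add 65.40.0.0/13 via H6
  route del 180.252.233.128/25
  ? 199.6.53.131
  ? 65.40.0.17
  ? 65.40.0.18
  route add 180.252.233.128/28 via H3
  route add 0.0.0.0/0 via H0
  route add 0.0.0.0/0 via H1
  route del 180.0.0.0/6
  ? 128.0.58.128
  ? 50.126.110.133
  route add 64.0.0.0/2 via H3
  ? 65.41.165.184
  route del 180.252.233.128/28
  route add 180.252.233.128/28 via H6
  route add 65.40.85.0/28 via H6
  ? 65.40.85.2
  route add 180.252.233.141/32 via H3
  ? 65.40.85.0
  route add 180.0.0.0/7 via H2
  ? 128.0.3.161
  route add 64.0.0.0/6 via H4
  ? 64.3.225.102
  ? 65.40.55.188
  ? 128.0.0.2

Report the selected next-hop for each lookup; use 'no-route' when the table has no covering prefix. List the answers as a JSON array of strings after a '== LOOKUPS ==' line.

Trace:
  add 0.0.0.0/0 -> H2 at depth 0
  add 180.0.0.0/6 -> H2 at depth 6
  add 180.252.233.128/25 -> H3 at depth 25
  add 128.0.0.0/1 -> H5 at depth 1
  lookup 180.252.233.244: bits 1011010011111100111010011 walk d0:H2→d1:H5→d2:-→d3:-→d4:-→d5:-→d6:H2→d7:-→d8:-→d9:-→d10:-→d11:-→d12:-→d13:-→d14:-→d15:-→d16:-→d17:-→d18:-→d19:-→d20:-→d21:-→d22:-→d23:-→d24:-→d25:H3 -> H3
  lookup 180.252.233.148: bits 1011010011111100111010011 walk d0:H2→d1:H5→d2:-→d3:-→d4:-→d5:-→d6:H2→d7:-→d8:-→d9:-→d10:-→d11:-→d12:-→d13:-→d14:-→d15:-→d16:-→d17:-→d18:-→d19:-→d20:-→d21:-→d22:-→d23:-→d24:-→d25:H3 -> H3
  lookup 180.76.63.231: bits 10110100 walk d0:H2→d1:H5→d2:-→d3:-→d4:-→d5:-→d6:H2→d7:-→d8:- -> H2
  add 65.40.0.0/16 -> H2 at depth 16
  add 65.40.0.0/13 -> H6 at depth 13
  del 180.252.233.128/25 (clear depth 25)
  lookup 199.6.53.131: bits 1 walk d0:H2→d1:H5 -> H5
  lookup 65.40.0.17: bits 0100000100101000 walk d0:H2→d1:-→d2:-→d3:-→d4:-→d5:-→d6:-→d7:-→d8:-→d9:-→d10:-→d11:-→d12:-→d13:H6→d14:-→d15:-→d16:H2 -> H2
  lookup 65.40.0.18: bits 0100000100101000 walk d0:H2→d1:-→d2:-→d3:-→d4:-→d5:-→d6:-→d7:-→d8:-→d9:-→d10:-→d11:-→d12:-→d13:H6→d14:-→d15:-→d16:H2 -> H2
  add 180.252.233.128/28 -> H3 at depth 28
  add 0.0.0.0/0 -> H0 at depth 0
  add 0.0.0.0/0 -> H1 at depth 0
  del 180.0.0.0/6 (clear depth 6)
  lookup 128.0.58.128: bits 10 walk d0:H1→d1:H5→d2:- -> H5
  lookup 50.126.110.133: bits 0 walk d0:H1→d1:- -> H1
  add 64.0.0.0/2 -> H3 at depth 2
  lookup 65.41.165.184: bits 010000010010100 walk d0:H1→d1:-→d2:H3→d3:-→d4:-→d5:-→d6:-→d7:-→d8:-→d9:-→d10:-→d11:-→d12:-→d13:H6→d14:-→d15:- -> H6
  del 180.252.233.128/28 (clear depth 28)
  add 180.252.233.128/28 -> H6 at depth 28
  add 65.40.85.0/28 -> H6 at depth 28
  lookup 65.40.85.2: bits 0100000100101000010101010000 walk d0:H1→d1:-→d2:H3→d3:-→d4:-→d5:-→d6:-→d7:-→d8:-→d9:-→d10:-→d11:-→d12:-→d13:H6→d14:-→d15:-→d16:H2→d17:-→d18:-→d19:-→d20:-→d21:-→d22:-→d23:-→d24:-→d25:-→d26:-→d27:-→d28:H6 -> H6
  add 180.252.233.141/32 -> H3 at depth 32
  lookup 65.40.85.0: bits 0100000100101000010101010000 walk d0:H1→d1:-→d2:H3→d3:-→d4:-→d5:-→d6:-→d7:-→d8:-→d9:-→d10:-→d11:-→d12:-→d13:H6→d14:-→d15:-→d16:H2→d17:-→d18:-→d19:-→d20:-→d21:-→d22:-→d23:-→d24:-→d25:-→d26:-→d27:-→d28:H6 -> H6
  add 180.0.0.0/7 -> H2 at depth 7
  lookup 128.0.3.161: bits 10 walk d0:H1→d1:H5→d2:- -> H5
  add 64.0.0.0/6 -> H4 at depth 6
  lookup 64.3.225.102: bits 0100000 walk d0:H1→d1:-→d2:H3→d3:-→d4:-→d5:-→d6:H4→d7:- -> H4
  lookup 65.40.55.188: bits 01000001001010000 walk d0:H1→d1:-→d2:H3→d3:-→d4:-→d5:-→d6:H4→d7:-→d8:-→d9:-→d10:-→d11:-→d12:-→d13:H6→d14:-→d15:-→d16:H2→d17:- -> H2
  lookup 128.0.0.2: bits 10 walk d0:H1→d1:H5→d2:- -> H5

== LOOKUPS ==
["H3","H3","H2","H5","H2","H2","H5","H1","H6","H6","H6","H5","H4","H2","H5"]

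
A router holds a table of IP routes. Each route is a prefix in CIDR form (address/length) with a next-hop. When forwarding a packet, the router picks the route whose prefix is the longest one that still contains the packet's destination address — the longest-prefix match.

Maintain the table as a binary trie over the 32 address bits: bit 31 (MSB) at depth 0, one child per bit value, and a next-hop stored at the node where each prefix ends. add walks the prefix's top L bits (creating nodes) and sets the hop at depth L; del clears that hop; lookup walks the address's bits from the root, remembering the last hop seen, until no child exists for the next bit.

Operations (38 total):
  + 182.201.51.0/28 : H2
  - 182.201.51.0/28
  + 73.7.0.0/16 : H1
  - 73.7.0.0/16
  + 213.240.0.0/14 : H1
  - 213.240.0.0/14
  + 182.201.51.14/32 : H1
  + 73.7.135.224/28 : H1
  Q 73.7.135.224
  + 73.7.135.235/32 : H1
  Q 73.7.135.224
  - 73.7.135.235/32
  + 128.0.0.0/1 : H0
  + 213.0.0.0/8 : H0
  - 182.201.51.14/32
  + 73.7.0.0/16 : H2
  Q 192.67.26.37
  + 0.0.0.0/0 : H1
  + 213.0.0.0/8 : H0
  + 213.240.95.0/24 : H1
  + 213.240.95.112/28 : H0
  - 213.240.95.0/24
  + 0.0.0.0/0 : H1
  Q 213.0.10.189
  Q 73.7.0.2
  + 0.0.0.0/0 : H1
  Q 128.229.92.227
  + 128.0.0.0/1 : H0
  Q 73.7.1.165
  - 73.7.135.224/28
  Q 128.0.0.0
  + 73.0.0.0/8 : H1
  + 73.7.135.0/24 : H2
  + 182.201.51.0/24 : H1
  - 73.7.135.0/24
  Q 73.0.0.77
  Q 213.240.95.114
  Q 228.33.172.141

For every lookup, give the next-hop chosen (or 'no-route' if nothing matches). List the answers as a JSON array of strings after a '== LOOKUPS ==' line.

Process each operation:
  + 182.201.51.0/28 (H2) depth=28
  - 182.201.51.0/28 clear@28
  + 73.7.0.0/16 (H1) depth=16
  - 73.7.0.0/16 clear@16
  + 213.240.0.0/14 (H1) depth=14
  - 213.240.0.0/14 clear@14
  + 182.201.51.14/32 (H1) depth=32
  + 73.7.135.224/28 (H1) depth=28
  Q 73.7.135.224: descend 0100100100000111100001111110 ; hops seen [H1] ; pick H1
  + 73.7.135.235/32 (H1) depth=32
  Q 73.7.135.224: descend 0100100100000111100001111110 ; hops seen [H1] ; pick H1
  - 73.7.135.235/32 clear@32
  + 128.0.0.0/1 (H0) depth=1
  + 213.0.0.0/8 (H0) depth=8
  - 182.201.51.14/32 clear@32
  + 73.7.0.0/16 (H2) depth=16
  Q 192.67.26.37: descend 110 ; hops seen [H0] ; pick H0
  + 0.0.0.0/0 (H1) depth=0
  + 213.0.0.0/8 (H0) depth=8
  + 213.240.95.0/24 (H1) depth=24
  + 213.240.95.112/28 (H0) depth=28
  - 213.240.95.0/24 clear@24
  + 0.0.0.0/0 (H1) depth=0
  Q 213.0.10.189: descend 11010101 ; hops seen [H1,H0,H0] ; pick H0
  Q 73.7.0.2: descend 0100100100000111 ; hops seen [H1,H2] ; pick H2
  + 0.0.0.0/0 (H1) depth=0
  Q 128.229.92.227: descend 10 ; hops seen [H1,H0] ; pick H0
  + 128.0.0.0/1 (H0) depth=1
  Q 73.7.1.165: descend 0100100100000111 ; hops seen [H1,H2] ; pick H2
  - 73.7.135.224/28 clear@28
  Q 128.0.0.0: descend 10 ; hops seen [H1,H0] ; pick H0
  + 73.0.0.0/8 (H1) depth=8
  + 73.7.135.0/24 (H2) depth=24
  + 182.201.51.0/24 (H1) depth=24
  - 73.7.135.0/24 clear@24
  Q 73.0.0.77: descend 0100100100000 ; hops seen [H1,H1] ; pick H1
  Q 213.240.95.114: descend 1101010111110000010111110111 ; hops seen [H1,H0,H0,H0] ; pick H0
  Q 228.33.172.141: descend 11 ; hops seen [H1,H0] ; pick H0

== LOOKUPS ==
["H1","H1","H0","H0","H2","H0","H2","H0","H1","H0","H0"]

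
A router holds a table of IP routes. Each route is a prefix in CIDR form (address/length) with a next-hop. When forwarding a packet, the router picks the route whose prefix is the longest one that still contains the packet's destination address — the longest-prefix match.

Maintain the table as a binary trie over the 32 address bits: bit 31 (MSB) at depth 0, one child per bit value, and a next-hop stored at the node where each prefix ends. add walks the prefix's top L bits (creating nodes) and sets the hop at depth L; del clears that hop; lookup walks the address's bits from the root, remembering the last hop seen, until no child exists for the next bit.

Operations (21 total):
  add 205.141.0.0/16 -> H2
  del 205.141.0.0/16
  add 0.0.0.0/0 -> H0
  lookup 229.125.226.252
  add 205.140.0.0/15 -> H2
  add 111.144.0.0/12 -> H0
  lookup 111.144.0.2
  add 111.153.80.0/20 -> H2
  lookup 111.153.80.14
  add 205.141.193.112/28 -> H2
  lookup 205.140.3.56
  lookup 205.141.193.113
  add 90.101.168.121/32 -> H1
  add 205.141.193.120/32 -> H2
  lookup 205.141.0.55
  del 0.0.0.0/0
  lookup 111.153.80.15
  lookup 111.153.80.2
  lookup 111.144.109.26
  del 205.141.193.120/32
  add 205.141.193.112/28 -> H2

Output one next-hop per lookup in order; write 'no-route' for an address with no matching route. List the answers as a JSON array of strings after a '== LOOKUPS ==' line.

Process each operation:
  + 205.141.0.0/16 (H2) depth=16
  - 205.141.0.0/16 clear@16
  + 0.0.0.0/0 (H0) depth=0
  Q 229.125.226.252: descend 11 ; hops seen [H0] ; pick H0
  + 205.140.0.0/15 (H2) depth=15
  + 111.144.0.0/12 (H0) depth=12
  Q 111.144.0.2: descend 011011111001 ; hops seen [H0,H0] ; pick H0
  + 111.153.80.0/20 (H2) depth=20
  Q 111.153.80.14: descend 01101111100110010101 ; hops seen [H0,H0,H2] ; pick H2
  + 205.141.193.112/28 (H2) depth=28
  Q 205.140.3.56: descend 110011011000110 ; hops seen [H0,H2] ; pick H2
  Q 205.141.193.113: descend 1100110110001101110000010111 ; hops seen [H0,H2,H2] ; pick H2
  + 90.101.168.121/32 (H1) depth=32
  + 205.141.193.120/32 (H2) depth=32
  Q 205.141.0.55: descend 1100110110001101 ; hops seen [H0,H2] ; pick H2
  - 0.0.0.0/0 clear@0
  Q 111.153.80.15: descend 01101111100110010101 ; hops seen [H0,H2] ; pick H2
  Q 111.153.80.2: descend 01101111100110010101 ; hops seen [H0,H2] ; pick H2
  Q 111.144.109.26: descend 011011111001 ; hops seen [H0] ; pick H0
  - 205.141.193.120/32 clear@32
  + 205.141.193.112/28 (H2) depth=28

== LOOKUPS ==
["H0","H0","H2","H2","H2","H2","H2","H2","H0"]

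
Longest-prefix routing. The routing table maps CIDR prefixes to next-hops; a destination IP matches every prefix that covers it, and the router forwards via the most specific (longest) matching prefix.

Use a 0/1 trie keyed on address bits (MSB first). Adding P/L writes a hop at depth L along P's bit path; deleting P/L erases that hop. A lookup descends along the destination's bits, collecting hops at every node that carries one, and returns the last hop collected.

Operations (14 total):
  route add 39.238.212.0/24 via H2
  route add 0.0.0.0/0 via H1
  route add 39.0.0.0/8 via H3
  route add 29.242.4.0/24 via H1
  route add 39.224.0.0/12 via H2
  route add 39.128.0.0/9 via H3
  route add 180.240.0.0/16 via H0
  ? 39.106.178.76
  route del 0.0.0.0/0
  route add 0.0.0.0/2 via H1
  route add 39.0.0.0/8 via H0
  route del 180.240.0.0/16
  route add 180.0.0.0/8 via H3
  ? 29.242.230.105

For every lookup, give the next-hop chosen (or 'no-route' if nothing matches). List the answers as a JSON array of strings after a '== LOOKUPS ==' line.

Apply in order:
  add 39.238.212.0/24 -> H2 at depth 24
  add 0.0.0.0/0 -> H1 at depth 0
  add 39.0.0.0/8 -> H3 at depth 8
  add 29.242.4.0/24 -> H1 at depth 24
  add 39.224.0.0/12 -> H2 at depth 12
  add 39.128.0.0/9 -> H3 at depth 9
  add 180.240.0.0/16 -> H0 at depth 16
  Q 39.106.178.76: descend 00100111 ; hops seen [H1,H3] ; pick H3
  - 0.0.0.0/0 clear@0
  add 0.0.0.0/2 -> H1 at depth 2
  add 39.0.0.0/8 -> H0 at depth 8
  - 180.240.0.0/16 clear@16
  add 180.0.0.0/8 -> H3 at depth 8
  Q 29.242.230.105: descend 0001110111110010 ; hops seen [H1] ; pick H1

== LOOKUPS ==
["H3","H1"]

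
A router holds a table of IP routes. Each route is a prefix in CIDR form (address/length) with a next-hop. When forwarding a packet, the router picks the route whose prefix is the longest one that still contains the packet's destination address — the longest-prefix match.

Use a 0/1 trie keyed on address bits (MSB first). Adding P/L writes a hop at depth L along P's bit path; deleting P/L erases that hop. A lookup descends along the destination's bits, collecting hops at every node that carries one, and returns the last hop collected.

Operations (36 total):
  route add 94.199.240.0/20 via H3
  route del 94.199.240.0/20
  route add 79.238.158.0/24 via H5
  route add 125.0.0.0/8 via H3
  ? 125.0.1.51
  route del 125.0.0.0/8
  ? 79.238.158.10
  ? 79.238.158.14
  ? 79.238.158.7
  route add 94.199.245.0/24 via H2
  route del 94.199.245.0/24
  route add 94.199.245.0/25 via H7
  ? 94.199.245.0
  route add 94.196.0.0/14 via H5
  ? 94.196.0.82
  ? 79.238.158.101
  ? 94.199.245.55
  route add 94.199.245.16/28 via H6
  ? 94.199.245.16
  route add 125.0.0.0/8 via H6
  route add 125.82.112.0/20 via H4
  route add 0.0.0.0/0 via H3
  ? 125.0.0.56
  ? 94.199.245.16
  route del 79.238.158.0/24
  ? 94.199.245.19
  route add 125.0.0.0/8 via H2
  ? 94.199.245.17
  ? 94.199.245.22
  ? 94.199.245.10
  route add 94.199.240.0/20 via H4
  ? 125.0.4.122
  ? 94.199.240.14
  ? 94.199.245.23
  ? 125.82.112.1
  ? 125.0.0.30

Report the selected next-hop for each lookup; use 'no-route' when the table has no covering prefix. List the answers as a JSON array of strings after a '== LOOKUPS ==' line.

Apply in order:
  add 94.199.240.0/20 -> H3 at depth 20
  del 94.199.240.0/20 (clear depth 20)
  add 79.238.158.0/24 -> H5 at depth 24
  add 125.0.0.0/8 -> H3 at depth 8
  lookup 125.0.1.51: bits 01111101 walk d0:-→d1:-→d2:-→d3:-→d4:-→d5:-→d6:-→d7:-→d8:H3 -> H3
  del 125.0.0.0/8 (clear depth 8)
  lookup 79.238.158.10: bits 010011111110111010011110 walk d0:-→d1:-→d2:-→d3:-→d4:-→d5:-→d6:-→d7:-→d8:-→d9:-→d10:-→d11:-→d12:-→d13:-→d14:-→d15:-→d16:-→d17:-→d18:-→d19:-→d20:-→d21:-→d22:-→d23:-→d24:H5 -> H5
  lookup 79.238.158.14: bits 010011111110111010011110 walk d0:-→d1:-→d2:-→d3:-→d4:-→d5:-→d6:-→d7:-→d8:-→d9:-→d10:-→d11:-→d12:-→d13:-→d14:-→d15:-→d16:-→d17:-→d18:-→d19:-→d20:-→d21:-→d22:-→d23:-→d24:H5 -> H5
  lookup 79.238.158.7: bits 010011111110111010011110 walk d0:-→d1:-→d2:-→d3:-→d4:-→d5:-→d6:-→d7:-→d8:-→d9:-→d10:-→d11:-→d12:-→d13:-→d14:-→d15:-→d16:-→d17:-→d18:-→d19:-→d20:-→d21:-→d22:-→d23:-→d24:H5 -> H5
  add 94.199.245.0/24 -> H2 at depth 24
  del 94.199.245.0/24 (clear depth 24)
  add 94.199.245.0/25 -> H7 at depth 25
  lookup 94.199.245.0: bits 0101111011000111111101010 walk d0:-→d1:-→d2:-→d3:-→d4:-→d5:-→d6:-→d7:-→d8:-→d9:-→d10:-→d11:-→d12:-→d13:-→d14:-→d15:-→d16:-→d17:-→d18:-→d19:-→d20:-→d21:-→d22:-→d23:-→d24:-→d25:H7 -> H7
  add 94.196.0.0/14 -> H5 at depth 14
  lookup 94.196.0.82: bits 01011110110001 walk d0:-→d1:-→d2:-→d3:-→d4:-→d5:-→d6:-→d7:-→d8:-→d9:-→d10:-→d11:-→d12:-→d13:-→d14:H5 -> H5
  lookup 79.238.158.101: bits 010011111110111010011110 walk d0:-→d1:-→d2:-→d3:-→d4:-→d5:-→d6:-→d7:-→d8:-→d9:-→d10:-→d11:-→d12:-→d13:-→d14:-→d15:-→d16:-→d17:-→d18:-→d19:-→d20:-→d21:-→d22:-→d23:-→d24:H5 -> H5
  lookup 94.199.245.55: bits 0101111011000111111101010 walk d0:-→d1:-→d2:-→d3:-→d4:-→d5:-→d6:-→d7:-→d8:-→d9:-→d10:-→d11:-→d12:-→d13:-→d14:H5→d15:-→d16:-→d17:-→d18:-→d19:-→d20:-→d21:-→d22:-→d23:-→d24:-→d25:H7 -> H7
  add 94.199.245.16/28 -> H6 at depth 28
  lookup 94.199.245.16: bits 0101111011000111111101010001 walk d0:-→d1:-→d2:-→d3:-→d4:-→d5:-→d6:-→d7:-→d8:-→d9:-→d10:-→d11:-→d12:-→d13:-→d14:H5→d15:-→d16:-→d17:-→d18:-→d19:-→d20:-→d21:-→d22:-→d23:-→d24:-→d25:H7→d26:-→d27:-→d28:H6 -> H6
  add 125.0.0.0/8 -> H6 at depth 8
  add 125.82.112.0/20 -> H4 at depth 20
  add 0.0.0.0/0 -> H3 at depth 0
  lookup 125.0.0.56: bits 011111010 walk d0:H3→d1:-→d2:-→d3:-→d4:-→d5:-→d6:-→d7:-→d8:H6→d9:- -> H6
  lookup 94.199.245.16: bits 0101111011000111111101010001 walk d0:H3→d1:-→d2:-→d3:-→d4:-→d5:-→d6:-→d7:-→d8:-→d9:-→d10:-→d11:-→d12:-→d13:-→d14:H5→d15:-→d16:-→d17:-→d18:-→d19:-→d20:-→d21:-→d22:-→d23:-→d24:-→d25:H7→d26:-→d27:-→d28:H6 -> H6
  del 79.238.158.0/24 (clear depth 24)
  lookup 94.199.245.19: bits 0101111011000111111101010001 walk d0:H3→d1:-→d2:-→d3:-→d4:-→d5:-→d6:-→d7:-→d8:-→d9:-→d10:-→d11:-→d12:-→d13:-→d14:H5→d15:-→d16:-→d17:-→d18:-→d19:-→d20:-→d21:-→d22:-→d23:-→d24:-→d25:H7→d26:-→d27:-→d28:H6 -> H6
  add 125.0.0.0/8 -> H2 at depth 8
  lookup 94.199.245.17: bits 0101111011000111111101010001 walk d0:H3→d1:-→d2:-→d3:-→d4:-→d5:-→d6:-→d7:-→d8:-→d9:-→d10:-→d11:-→d12:-→d13:-→d14:H5→d15:-→d16:-→d17:-→d18:-→d19:-→d20:-→d21:-→d22:-→d23:-→d24:-→d25:H7→d26:-→d27:-→d28:H6 -> H6
  lookup 94.199.245.22: bits 0101111011000111111101010001 walk d0:H3→d1:-→d2:-→d3:-→d4:-→d5:-→d6:-→d7:-→d8:-→d9:-→d10:-→d11:-→d12:-→d13:-→d14:H5→d15:-→d16:-→d17:-→d18:-→d19:-→d20:-→d21:-→d22:-→d23:-→d24:-→d25:H7→d26:-→d27:-→d28:H6 -> H6
  lookup 94.199.245.10: bits 010111101100011111110101000 walk d0:H3→d1:-→d2:-→d3:-→d4:-→d5:-→d6:-→d7:-→d8:-→d9:-→d10:-→d11:-→d12:-→d13:-→d14:H5→d15:-→d16:-→d17:-→d18:-→d19:-→d20:-→d21:-→d22:-→d23:-→d24:-→d25:H7→d26:-→d27:- -> H7
  add 94.199.240.0/20 -> H4 at depth 20
  lookup 125.0.4.122: bits 011111010 walk d0:H3→d1:-→d2:-→d3:-→d4:-→d5:-→d6:-→d7:-→d8:H2→d9:- -> H2
  lookup 94.199.240.14: bits 010111101100011111110 walk d0:H3→d1:-→d2:-→d3:-→d4:-→d5:-→d6:-→d7:-→d8:-→d9:-→d10:-→d11:-→d12:-→d13:-→d14:H5→d15:-→d16:-→d17:-→d18:-→d19:-→d20:H4→d21:- -> H4
  lookup 94.199.245.23: bits 0101111011000111111101010001 walk d0:H3→d1:-→d2:-→d3:-→d4:-→d5:-→d6:-→d7:-→d8:-→d9:-→d10:-→d11:-→d12:-→d13:-→d14:H5→d15:-→d16:-→d17:-→d18:-→d19:-→d20:H4→d21:-→d22:-→d23:-→d24:-→d25:H7→d26:-→d27:-→d28:H6 -> H6
  lookup 125.82.112.1: bits 01111101010100100111 walk d0:H3→d1:-→d2:-→d3:-→d4:-→d5:-→d6:-→d7:-→d8:H2→d9:-→d10:-→d11:-→d12:-→d13:-→d14:-→d15:-→d16:-→d17:-→d18:-→d19:-→d20:H4 -> H4
  lookup 125.0.0.30: bits 011111010 walk d0:H3→d1:-→d2:-→d3:-→d4:-→d5:-→d6:-→d7:-→d8:H2→d9:- -> H2

== LOOKUPS ==
["H3","H5","H5","H5","H7","H5","H5","H7","H6","H6","H6","H6","H6","H6","H7","H2","H4","H6","H4","H2"]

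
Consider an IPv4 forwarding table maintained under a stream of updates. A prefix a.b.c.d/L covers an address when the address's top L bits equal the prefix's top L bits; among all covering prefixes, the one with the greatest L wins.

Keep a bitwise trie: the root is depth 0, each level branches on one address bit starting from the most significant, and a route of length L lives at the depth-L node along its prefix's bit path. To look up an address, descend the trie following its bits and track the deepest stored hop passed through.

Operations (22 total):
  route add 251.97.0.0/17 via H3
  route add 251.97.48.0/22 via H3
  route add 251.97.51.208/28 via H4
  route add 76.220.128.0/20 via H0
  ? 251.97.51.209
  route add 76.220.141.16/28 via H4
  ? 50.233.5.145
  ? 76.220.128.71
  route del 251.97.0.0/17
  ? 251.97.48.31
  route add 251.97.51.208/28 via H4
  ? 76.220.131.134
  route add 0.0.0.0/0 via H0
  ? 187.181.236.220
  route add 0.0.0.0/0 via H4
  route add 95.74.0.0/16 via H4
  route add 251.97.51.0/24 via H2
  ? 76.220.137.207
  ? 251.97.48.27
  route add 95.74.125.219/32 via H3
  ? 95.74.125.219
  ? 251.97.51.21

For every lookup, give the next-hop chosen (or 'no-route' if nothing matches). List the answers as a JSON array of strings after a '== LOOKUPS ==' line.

Trace:
  + 251.97.0.0/17 (H3) depth=17
  + 251.97.48.0/22 (H3) depth=22
  + 251.97.51.208/28 (H4) depth=28
  + 76.220.128.0/20 (H0) depth=20
  lookup 251.97.51.209: bits 1111101101100001001100111101 walk d0:-→d1:-→d2:-→d3:-→d4:-→d5:-→d6:-→d7:-→d8:-→d9:-→d10:-→d11:-→d12:-→d13:-→d14:-→d15:-→d16:-→d17:H3→d18:-→d19:-→d20:-→d21:-→d22:H3→d23:-→d24:-→d25:-→d26:-→d27:-→d28:H4 -> H4
  + 76.220.141.16/28 (H4) depth=28
  lookup 50.233.5.145: bits 0 walk d0:-→d1:- -> no-route
  lookup 76.220.128.71: bits 01001100110111001000 walk d0:-→d1:-→d2:-→d3:-→d4:-→d5:-→d6:-→d7:-→d8:-→d9:-→d10:-→d11:-→d12:-→d13:-→d14:-→d15:-→d16:-→d17:-→d18:-→d19:-→d20:H0 -> H0
  - 251.97.0.0/17 clear@17
  lookup 251.97.48.31: bits 1111101101100001001100 walk d0:-→d1:-→d2:-→d3:-→d4:-→d5:-→d6:-→d7:-→d8:-→d9:-→d10:-→d11:-→d12:-→d13:-→d14:-→d15:-→d16:-→d17:-→d18:-→d19:-→d20:-→d21:-→d22:H3 -> H3
  + 251.97.51.208/28 (H4) depth=28
  lookup 76.220.131.134: bits 01001100110111001000 walk d0:-→d1:-→d2:-→d3:-→d4:-→d5:-→d6:-→d7:-→d8:-→d9:-→d10:-→d11:-→d12:-→d13:-→d14:-→d15:-→d16:-→d17:-→d18:-→d19:-→d20:H0 -> H0
  + 0.0.0.0/0 (H0) depth=0
  lookup 187.181.236.220: bits 1 walk d0:H0→d1:- -> H0
  + 0.0.0.0/0 (H4) depth=0
  + 95.74.0.0/16 (H4) depth=16
  + 251.97.51.0/24 (H2) depth=24
  lookup 76.220.137.207: bits 010011001101110010001 walk d0:H4→d1:-→d2:-→d3:-→d4:-→d5:-→d6:-→d7:-→d8:-→d9:-→d10:-→d11:-→d12:-→d13:-→d14:-→d15:-→d16:-→d17:-→d18:-→d19:-→d20:H0→d21:- -> H0
  lookup 251.97.48.27: bits 1111101101100001001100 walk d0:H4→d1:-→d2:-→d3:-→d4:-→d5:-→d6:-→d7:-→d8:-→d9:-→d10:-→d11:-→d12:-→d13:-→d14:-→d15:-→d16:-→d17:-→d18:-→d19:-→d20:-→d21:-→d22:H3 -> H3
  + 95.74.125.219/32 (H3) depth=32
  lookup 95.74.125.219: bits 01011111010010100111110111011011 walk d0:H4→d1:-→d2:-→d3:-→d4:-→d5:-→d6:-→d7:-→d8:-→d9:-→d10:-→d11:-→d12:-→d13:-→d14:-→d15:-→d16:H4→d17:-→d18:-→d19:-→d20:-→d21:-→d22:-→d23:-→d24:-→d25:-→d26:-→d27:-→d28:-→d29:-→d30:-→d31:-→d32:H3 -> H3
  lookup 251.97.51.21: bits 111110110110000100110011 walk d0:H4→d1:-→d2:-→d3:-→d4:-→d5:-→d6:-→d7:-→d8:-→d9:-→d10:-→d11:-→d12:-→d13:-→d14:-→d15:-→d16:-→d17:-→d18:-→d19:-→d20:-→d21:-→d22:H3→d23:-→d24:H2 -> H2

== LOOKUPS ==
["H4","no-route","H0","H3","H0","H0","H0","H3","H3","H2"]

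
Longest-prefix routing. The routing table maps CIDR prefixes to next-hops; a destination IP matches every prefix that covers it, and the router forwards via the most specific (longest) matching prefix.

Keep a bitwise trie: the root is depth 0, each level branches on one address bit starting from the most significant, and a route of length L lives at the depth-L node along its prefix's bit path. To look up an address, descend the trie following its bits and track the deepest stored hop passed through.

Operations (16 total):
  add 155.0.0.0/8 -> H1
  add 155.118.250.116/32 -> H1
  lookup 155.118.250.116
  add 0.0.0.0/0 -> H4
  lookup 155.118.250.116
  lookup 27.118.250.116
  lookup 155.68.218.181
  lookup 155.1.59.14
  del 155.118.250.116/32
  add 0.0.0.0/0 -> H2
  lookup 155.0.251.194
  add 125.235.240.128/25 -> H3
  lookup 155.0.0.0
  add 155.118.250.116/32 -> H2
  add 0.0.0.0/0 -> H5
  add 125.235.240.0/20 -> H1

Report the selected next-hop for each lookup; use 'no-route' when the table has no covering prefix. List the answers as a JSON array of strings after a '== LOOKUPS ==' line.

Trace:
  add 155.0.0.0/8 -> H1 at depth 8
  add 155.118.250.116/32 -> H1 at depth 32
  lookup 155.118.250.116: bits 10011011011101101111101001110100 walk d0:-→d1:-→d2:-→d3:-→d4:-→d5:-→d6:-→d7:-→d8:H1→d9:-→d10:-→d11:-→d12:-→d13:-→d14:-→d15:-→d16:-→d17:-→d18:-→d19:-→d20:-→d21:-→d22:-→d23:-→d24:-→d25:-→d26:-→d27:-→d28:-→d29:-→d30:-→d31:-→d32:H1 -> H1
  add 0.0.0.0/0 -> H4 at depth 0
  lookup 155.118.250.116: bits 10011011011101101111101001110100 walk d0:H4→d1:-→d2:-→d3:-→d4:-→d5:-→d6:-→d7:-→d8:H1→d9:-→d10:-→d11:-→d12:-→d13:-→d14:-→d15:-→d16:-→d17:-→d18:-→d19:-→d20:-→d21:-→d22:-→d23:-→d24:-→d25:-→d26:-→d27:-→d28:-→d29:-→d30:-→d31:-→d32:H1 -> H1
  lookup 27.118.250.116: bits ε walk d0:H4 -> H4
  lookup 155.68.218.181: bits 1001101101 walk d0:H4→d1:-→d2:-→d3:-→d4:-→d5:-→d6:-→d7:-→d8:H1→d9:-→d10:- -> H1
  lookup 155.1.59.14: bits 100110110 walk d0:H4→d1:-→d2:-→d3:-→d4:-→d5:-→d6:-→d7:-→d8:H1→d9:- -> H1
  - 155.118.250.116/32 clear@32
  add 0.0.0.0/0 -> H2 at depth 0
  lookup 155.0.251.194: bits 100110110 walk d0:H2→d1:-→d2:-→d3:-→d4:-→d5:-→d6:-→d7:-→d8:H1→d9:- -> H1
  add 125.235.240.128/25 -> H3 at depth 25
  lookup 155.0.0.0: bits 100110110 walk d0:H2→d1:-→d2:-→d3:-→d4:-→d5:-→d6:-→d7:-→d8:H1→d9:- -> H1
  add 155.118.250.116/32 -> H2 at depth 32
  add 0.0.0.0/0 -> H5 at depth 0
  add 125.235.240.0/20 -> H1 at depth 20

== LOOKUPS ==
["H1","H1","H4","H1","H1","H1","H1"]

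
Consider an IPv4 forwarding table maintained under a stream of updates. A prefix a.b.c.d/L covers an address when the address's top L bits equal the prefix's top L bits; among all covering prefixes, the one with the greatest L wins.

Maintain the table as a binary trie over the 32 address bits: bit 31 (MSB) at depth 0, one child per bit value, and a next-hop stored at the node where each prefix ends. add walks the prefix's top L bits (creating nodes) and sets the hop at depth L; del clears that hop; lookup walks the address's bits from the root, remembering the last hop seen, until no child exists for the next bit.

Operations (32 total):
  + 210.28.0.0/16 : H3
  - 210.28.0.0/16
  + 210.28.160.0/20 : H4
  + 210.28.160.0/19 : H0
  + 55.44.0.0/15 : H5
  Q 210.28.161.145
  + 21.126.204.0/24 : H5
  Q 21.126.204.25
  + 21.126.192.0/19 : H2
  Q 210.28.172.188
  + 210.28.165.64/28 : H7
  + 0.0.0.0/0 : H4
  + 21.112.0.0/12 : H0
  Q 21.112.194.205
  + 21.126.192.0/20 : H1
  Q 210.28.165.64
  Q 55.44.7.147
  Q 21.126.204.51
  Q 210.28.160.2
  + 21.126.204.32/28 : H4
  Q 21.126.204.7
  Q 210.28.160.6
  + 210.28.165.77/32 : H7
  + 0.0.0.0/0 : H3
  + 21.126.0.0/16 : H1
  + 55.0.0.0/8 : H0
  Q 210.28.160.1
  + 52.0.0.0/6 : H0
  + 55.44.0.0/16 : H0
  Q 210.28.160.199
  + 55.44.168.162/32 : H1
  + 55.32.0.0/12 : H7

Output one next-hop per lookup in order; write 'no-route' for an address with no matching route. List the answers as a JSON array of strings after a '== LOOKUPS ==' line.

Trace:
  + 210.28.0.0/16 (H3) depth=16
  del 210.28.0.0/16 (clear depth 16)
  + 210.28.160.0/20 (H4) depth=20
  + 210.28.160.0/19 (H0) depth=19
  + 55.44.0.0/15 (H5) depth=15
  lookup 210.28.161.145: bits 11010010000111001010 walk d0:-→d1:-→d2:-→d3:-→d4:-→d5:-→d6:-→d7:-→d8:-→d9:-→d10:-→d11:-→d12:-→d13:-→d14:-→d15:-→d16:-→d17:-→d18:-→d19:H0→d20:H4 -> H4
  + 21.126.204.0/24 (H5) depth=24
  lookup 21.126.204.25: bits 000101010111111011001100 walk d0:-→d1:-→d2:-→d3:-→d4:-→d5:-→d6:-→d7:-→d8:-→d9:-→d10:-→d11:-→d12:-→d13:-→d14:-→d15:-→d16:-→d17:-→d18:-→d19:-→d20:-→d21:-→d22:-→d23:-→d24:H5 -> H5
  + 21.126.192.0/19 (H2) depth=19
  lookup 210.28.172.188: bits 11010010000111001010 walk d0:-→d1:-→d2:-→d3:-→d4:-→d5:-→d6:-→d7:-→d8:-→d9:-→d10:-→d11:-→d12:-→d13:-→d14:-→d15:-→d16:-→d17:-→d18:-→d19:H0→d20:H4 -> H4
  + 210.28.165.64/28 (H7) depth=28
  + 0.0.0.0/0 (H4) depth=0
  + 21.112.0.0/12 (H0) depth=12
  lookup 21.112.194.205: bits 000101010111 walk d0:H4→d1:-→d2:-→d3:-→d4:-→d5:-→d6:-→d7:-→d8:-→d9:-→d10:-→d11:-→d12:H0 -> H0
  + 21.126.192.0/20 (H1) depth=20
  lookup 210.28.165.64: bits 1101001000011100101001010100 walk d0:H4→d1:-→d2:-→d3:-→d4:-→d5:-→d6:-→d7:-→d8:-→d9:-→d10:-→d11:-→d12:-→d13:-→d14:-→d15:-→d16:-→d17:-→d18:-→d19:H0→d20:H4→d21:-→d22:-→d23:-→d24:-→d25:-→d26:-→d27:-→d28:H7 -> H7
  lookup 55.44.7.147: bits 001101110010110 walk d0:H4→d1:-→d2:-→d3:-→d4:-→d5:-→d6:-→d7:-→d8:-→d9:-→d10:-→d11:-→d12:-→d13:-→d14:-→d15:H5 -> H5
  lookup 21.126.204.51: bits 000101010111111011001100 walk d0:H4→d1:-→d2:-→d3:-→d4:-→d5:-→d6:-→d7:-→d8:-→d9:-→d10:-→d11:-→d12:H0→d13:-→d14:-→d15:-→d16:-→d17:-→d18:-→d19:H2→d20:H1→d21:-→d22:-→d23:-→d24:H5 -> H5
  lookup 210.28.160.2: bits 110100100001110010100 walk d0:H4→d1:-→d2:-→d3:-→d4:-→d5:-→d6:-→d7:-→d8:-→d9:-→d10:-→d11:-→d12:-→d13:-→d14:-→d15:-→d16:-→d17:-→d18:-→d19:H0→d20:H4→d21:- -> H4
  + 21.126.204.32/28 (H4) depth=28
  lookup 21.126.204.7: bits 00010101011111101100110000 walk d0:H4→d1:-→d2:-→d3:-→d4:-→d5:-→d6:-→d7:-→d8:-→d9:-→d10:-→d11:-→d12:H0→d13:-→d14:-→d15:-→d16:-→d17:-→d18:-→d19:H2→d20:H1→d21:-→d22:-→d23:-→d24:H5→d25:-→d26:- -> H5
  lookup 210.28.160.6: bits 110100100001110010100 walk d0:H4→d1:-→d2:-→d3:-→d4:-→d5:-→d6:-→d7:-→d8:-→d9:-→d10:-→d11:-→d12:-→d13:-→d14:-→d15:-→d16:-→d17:-→d18:-→d19:H0→d20:H4→d21:- -> H4
  + 210.28.165.77/32 (H7) depth=32
  + 0.0.0.0/0 (H3) depth=0
  + 21.126.0.0/16 (H1) depth=16
  + 55.0.0.0/8 (H0) depth=8
  lookup 210.28.160.1: bits 110100100001110010100 walk d0:H3→d1:-→d2:-→d3:-→d4:-→d5:-→d6:-→d7:-→d8:-→d9:-→d10:-→d11:-→d12:-→d13:-→d14:-→d15:-→d16:-→d17:-→d18:-→d19:H0→d20:H4→d21:- -> H4
  + 52.0.0.0/6 (H0) depth=6
  + 55.44.0.0/16 (H0) depth=16
  lookup 210.28.160.199: bits 110100100001110010100 walk d0:H3→d1:-→d2:-→d3:-→d4:-→d5:-→d6:-→d7:-→d8:-→d9:-→d10:-→d11:-→d12:-→d13:-→d14:-→d15:-→d16:-→d17:-→d18:-→d19:H0→d20:H4→d21:- -> H4
  + 55.44.168.162/32 (H1) depth=32
  + 55.32.0.0/12 (H7) depth=12

== LOOKUPS ==
["H4","H5","H4","H0","H7","H5","H5","H4","H5","H4","H4","H4"]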